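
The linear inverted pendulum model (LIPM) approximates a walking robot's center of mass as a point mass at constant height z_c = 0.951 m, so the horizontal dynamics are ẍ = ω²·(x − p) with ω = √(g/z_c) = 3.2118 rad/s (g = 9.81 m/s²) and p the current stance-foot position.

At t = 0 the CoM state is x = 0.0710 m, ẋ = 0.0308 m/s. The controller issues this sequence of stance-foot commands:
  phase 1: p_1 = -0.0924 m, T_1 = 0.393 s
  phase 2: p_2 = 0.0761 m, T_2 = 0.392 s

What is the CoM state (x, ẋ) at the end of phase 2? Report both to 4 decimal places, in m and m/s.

phase 1: p=-0.0924, T=0.393, ωT=1.262237, cosh=1.908169, sinh=1.625149; start (x,ẋ)=(0.071000, 0.030800) → end (x,ẋ)=(0.234979, 0.911663)
phase 2: p=0.0761, T=0.392, ωT=1.259026, cosh=1.902959, sinh=1.619029; start (x,ẋ)=(0.234979, 0.911663) → end (x,ẋ)=(0.837999, 2.561030)

x = 0.8380, ẋ = 2.5610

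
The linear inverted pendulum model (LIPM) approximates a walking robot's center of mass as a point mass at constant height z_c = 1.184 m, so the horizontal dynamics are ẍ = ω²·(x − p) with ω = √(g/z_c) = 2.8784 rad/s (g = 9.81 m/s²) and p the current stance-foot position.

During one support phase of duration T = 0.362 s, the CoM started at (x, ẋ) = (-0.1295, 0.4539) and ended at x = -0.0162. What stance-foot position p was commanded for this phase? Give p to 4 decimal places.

ωT = 2.8784·0.362 = 1.041981; cosh(ωT) = 1.593791, sinh(ωT) = 1.241036
x(T) = p + (x₀−p)·cosh(ωT) + (ẋ₀/ω)·sinh(ωT) ⇒ p·(1 − cosh) = x(T) − x₀·cosh − (ẋ₀/ω)·sinh
numerator   = -0.0162 − (-0.1295)·1.593791 − (0.4539/2.8784)·1.241036 = -0.005505
denominator = 1 − 1.593791 = -0.593791
p = -0.005505 / -0.593791 = 0.0093

p = 0.0093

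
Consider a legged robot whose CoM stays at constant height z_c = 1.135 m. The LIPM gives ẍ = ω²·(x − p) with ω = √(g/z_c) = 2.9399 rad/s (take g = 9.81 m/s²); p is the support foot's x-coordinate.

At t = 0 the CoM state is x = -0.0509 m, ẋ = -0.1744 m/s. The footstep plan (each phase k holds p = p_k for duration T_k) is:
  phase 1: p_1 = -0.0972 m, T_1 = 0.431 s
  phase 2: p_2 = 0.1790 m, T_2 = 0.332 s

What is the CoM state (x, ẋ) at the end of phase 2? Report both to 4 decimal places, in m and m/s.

x = -0.2953, ẋ = -1.1214

phase 1: p=-0.0972, T=0.431, ωT=1.267097, cosh=1.916089, sinh=1.634441; start (x,ẋ)=(-0.050900, -0.174400) → end (x,ẋ)=(-0.105443, -0.111690)
phase 2: p=0.1790, T=0.332, ωT=0.976047, cosh=1.515371, sinh=1.138573; start (x,ẋ)=(-0.105443, -0.111690) → end (x,ẋ)=(-0.295292, -1.121365)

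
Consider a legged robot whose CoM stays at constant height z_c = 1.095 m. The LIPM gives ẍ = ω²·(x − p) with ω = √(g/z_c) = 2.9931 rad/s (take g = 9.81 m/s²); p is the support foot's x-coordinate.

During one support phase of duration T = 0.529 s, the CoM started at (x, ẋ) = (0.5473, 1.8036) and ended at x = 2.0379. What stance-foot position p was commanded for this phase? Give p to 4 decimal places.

ωT = 2.9931·0.529 = 1.583350; cosh(ωT) = 2.538266, sinh(ωT) = 2.332980
x(T) = p + (x₀−p)·cosh(ωT) + (ẋ₀/ω)·sinh(ωT) ⇒ p·(1 − cosh) = x(T) − x₀·cosh − (ẋ₀/ω)·sinh
numerator   = 2.0379 − (0.5473)·2.538266 − (1.8036/2.9931)·2.332980 = -0.757114
denominator = 1 − 2.538266 = -1.538266
p = -0.757114 / -1.538266 = 0.4922

p = 0.4922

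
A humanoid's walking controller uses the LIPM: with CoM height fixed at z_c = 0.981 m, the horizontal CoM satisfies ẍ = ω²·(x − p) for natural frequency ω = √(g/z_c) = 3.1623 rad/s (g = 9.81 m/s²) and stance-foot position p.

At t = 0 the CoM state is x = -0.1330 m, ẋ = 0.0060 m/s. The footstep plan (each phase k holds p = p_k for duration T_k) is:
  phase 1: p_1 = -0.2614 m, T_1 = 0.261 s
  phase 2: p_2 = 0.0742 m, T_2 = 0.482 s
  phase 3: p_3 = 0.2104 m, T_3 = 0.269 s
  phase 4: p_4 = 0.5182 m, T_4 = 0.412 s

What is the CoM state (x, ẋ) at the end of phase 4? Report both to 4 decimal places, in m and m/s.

x = -1.4430, ẋ = -5.8651

phase 1: p=-0.2614, T=0.261, ωT=0.825360, cosh=1.360390, sinh=0.922313; start (x,ẋ)=(-0.133000, 0.006000) → end (x,ẋ)=(-0.084976, 0.382658)
phase 2: p=0.0742, T=0.482, ωT=1.524229, cosh=2.404695, sinh=2.186906; start (x,ẋ)=(-0.084976, 0.382658) → end (x,ẋ)=(-0.043941, -0.180631)
phase 3: p=0.2104, T=0.269, ωT=0.850659, cosh=1.384161, sinh=0.957027; start (x,ẋ)=(-0.043941, -0.180631) → end (x,ẋ)=(-0.196314, -1.019760)
phase 4: p=0.5182, T=0.412, ωT=1.302868, cosh=1.975793, sinh=1.704041; start (x,ẋ)=(-0.196314, -1.019760) → end (x,ẋ)=(-1.443040, -5.865128)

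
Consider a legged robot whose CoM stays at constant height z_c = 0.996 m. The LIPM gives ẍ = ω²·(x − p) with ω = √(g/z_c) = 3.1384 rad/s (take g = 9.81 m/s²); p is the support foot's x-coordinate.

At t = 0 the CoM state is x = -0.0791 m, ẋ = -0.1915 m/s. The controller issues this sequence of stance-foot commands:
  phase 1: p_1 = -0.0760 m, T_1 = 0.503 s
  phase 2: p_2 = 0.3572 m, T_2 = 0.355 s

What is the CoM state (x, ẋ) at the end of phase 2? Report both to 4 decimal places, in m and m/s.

phase 1: p=-0.0760, T=0.503, ωT=1.578615, cosh=2.527249, sinh=2.320988; start (x,ẋ)=(-0.079100, -0.191500) → end (x,ẋ)=(-0.225457, -0.506549)
phase 2: p=0.3572, T=0.355, ωT=1.114132, cosh=1.687561, sinh=1.359361; start (x,ẋ)=(-0.225457, -0.506549) → end (x,ẋ)=(-0.845476, -3.340577)

x = -0.8455, ẋ = -3.3406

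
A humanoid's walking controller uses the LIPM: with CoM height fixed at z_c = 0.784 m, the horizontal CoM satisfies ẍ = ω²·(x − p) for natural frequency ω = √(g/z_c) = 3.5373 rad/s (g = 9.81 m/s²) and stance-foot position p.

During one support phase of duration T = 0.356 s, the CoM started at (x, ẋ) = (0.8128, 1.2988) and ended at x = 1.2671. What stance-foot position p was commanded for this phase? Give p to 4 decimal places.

p = 0.9682

ωT = 3.5373·0.356 = 1.259279; cosh(ωT) = 1.903369, sinh(ωT) = 1.619511
x(T) = p + (x₀−p)·cosh(ωT) + (ẋ₀/ω)·sinh(ωT) ⇒ p·(1 − cosh) = x(T) − x₀·cosh − (ẋ₀/ω)·sinh
numerator   = 1.2671 − (0.8128)·1.903369 − (1.2988/3.5373)·1.619511 = -0.874599
denominator = 1 − 1.903369 = -0.903369
p = -0.874599 / -0.903369 = 0.9682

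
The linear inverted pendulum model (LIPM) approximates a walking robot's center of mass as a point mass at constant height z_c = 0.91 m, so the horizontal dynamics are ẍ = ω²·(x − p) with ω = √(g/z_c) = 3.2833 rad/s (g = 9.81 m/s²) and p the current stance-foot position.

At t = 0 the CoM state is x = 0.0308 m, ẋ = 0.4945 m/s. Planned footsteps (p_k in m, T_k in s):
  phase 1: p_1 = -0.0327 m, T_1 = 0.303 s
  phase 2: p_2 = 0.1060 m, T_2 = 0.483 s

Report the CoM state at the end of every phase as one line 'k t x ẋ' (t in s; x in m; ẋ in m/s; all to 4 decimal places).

phase 1: p=-0.0327, T=0.303, ωT=0.994840, cosh=1.537037, sinh=1.167254; start (x,ẋ)=(0.030800, 0.494500) → end (x,ẋ)=(0.240703, 1.003425)
phase 2: p=0.1060, T=0.483, ωT=1.585834, cosh=2.544069, sinh=2.339292; start (x,ẋ)=(0.240703, 1.003425) → end (x,ẋ)=(1.163616, 3.587381)

1 0.3030 0.2407 1.0034
2 0.7860 1.1636 3.5874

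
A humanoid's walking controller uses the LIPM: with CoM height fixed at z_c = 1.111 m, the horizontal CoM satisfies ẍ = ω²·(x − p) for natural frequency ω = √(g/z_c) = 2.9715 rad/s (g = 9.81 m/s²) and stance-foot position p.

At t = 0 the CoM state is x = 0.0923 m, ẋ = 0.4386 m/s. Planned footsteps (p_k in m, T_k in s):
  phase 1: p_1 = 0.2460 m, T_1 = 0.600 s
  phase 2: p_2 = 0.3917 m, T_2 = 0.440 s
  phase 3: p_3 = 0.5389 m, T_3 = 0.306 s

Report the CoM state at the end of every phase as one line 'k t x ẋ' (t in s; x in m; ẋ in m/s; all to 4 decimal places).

phase 1: p=0.2460, T=0.600, ωT=1.782900, cosh=3.057614, sinh=2.889464; start (x,ẋ)=(0.092300, 0.438600) → end (x,ẋ)=(0.202536, 0.021395)
phase 2: p=0.3917, T=0.440, ωT=1.307460, cosh=1.983639, sinh=1.713133; start (x,ẋ)=(0.202536, 0.021395) → end (x,ẋ)=(0.028802, -0.920514)
phase 3: p=0.5389, T=0.306, ωT=0.909279, cosh=1.442673, sinh=1.039859; start (x,ẋ)=(0.028802, -0.920514) → end (x,ẋ)=(-0.519134, -2.904174)

1 0.6000 0.2025 0.0214
2 1.0400 0.0288 -0.9205
3 1.3460 -0.5191 -2.9042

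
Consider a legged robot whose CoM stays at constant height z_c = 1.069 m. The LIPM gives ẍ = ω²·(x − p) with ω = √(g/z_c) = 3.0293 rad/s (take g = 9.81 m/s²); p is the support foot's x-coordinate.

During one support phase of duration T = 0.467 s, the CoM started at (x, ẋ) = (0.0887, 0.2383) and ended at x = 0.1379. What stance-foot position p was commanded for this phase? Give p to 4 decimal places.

p = 0.1761

ωT = 3.0293·0.467 = 1.414683; cosh(ωT) = 2.179092, sinh(ωT) = 1.936090
x(T) = p + (x₀−p)·cosh(ωT) + (ẋ₀/ω)·sinh(ωT) ⇒ p·(1 − cosh) = x(T) − x₀·cosh − (ẋ₀/ω)·sinh
numerator   = 0.1379 − (0.0887)·2.179092 − (0.2383/3.0293)·1.936090 = -0.207688
denominator = 1 − 2.179092 = -1.179092
p = -0.207688 / -1.179092 = 0.1761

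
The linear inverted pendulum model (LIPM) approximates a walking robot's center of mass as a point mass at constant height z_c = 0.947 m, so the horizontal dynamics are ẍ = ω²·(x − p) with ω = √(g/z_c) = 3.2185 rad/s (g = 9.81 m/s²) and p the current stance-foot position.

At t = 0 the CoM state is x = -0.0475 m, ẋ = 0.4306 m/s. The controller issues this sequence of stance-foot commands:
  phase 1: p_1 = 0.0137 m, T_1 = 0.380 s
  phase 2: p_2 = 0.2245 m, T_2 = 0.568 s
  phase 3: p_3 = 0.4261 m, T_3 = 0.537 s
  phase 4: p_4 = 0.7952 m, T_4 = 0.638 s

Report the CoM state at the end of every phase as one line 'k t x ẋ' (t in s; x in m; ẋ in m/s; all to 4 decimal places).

phase 1: p=0.0137, T=0.380, ωT=1.223030, cosh=1.845902, sinh=1.551565; start (x,ẋ)=(-0.047500, 0.430600) → end (x,ẋ)=(0.108313, 0.489230)
phase 2: p=0.2245, T=0.568, ωT=1.828108, cosh=3.191410, sinh=3.030693; start (x,ẋ)=(0.108313, 0.489230) → end (x,ẋ)=(0.314383, 0.428015)
phase 3: p=0.4261, T=0.537, ωT=1.728335, cosh=2.904424, sinh=2.726844; start (x,ẋ)=(0.314383, 0.428015) → end (x,ẋ)=(0.464257, 0.262665)
phase 4: p=0.7952, T=0.638, ωT=2.053403, cosh=3.961339, sinh=3.833041; start (x,ẋ)=(0.464257, 0.262665) → end (x,ẋ)=(-0.202961, -3.042228)

1 0.3800 0.1083 0.4892
2 0.9480 0.3144 0.4280
3 1.4850 0.4643 0.2627
4 2.1230 -0.2030 -3.0422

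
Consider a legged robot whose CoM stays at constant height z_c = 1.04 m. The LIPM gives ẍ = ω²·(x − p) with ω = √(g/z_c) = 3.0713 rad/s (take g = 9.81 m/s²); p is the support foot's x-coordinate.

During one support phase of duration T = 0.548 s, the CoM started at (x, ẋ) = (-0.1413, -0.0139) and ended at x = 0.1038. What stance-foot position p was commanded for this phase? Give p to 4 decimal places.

p = -0.2853

ωT = 3.0713·0.548 = 1.683072; cosh(ωT) = 2.783934, sinh(ωT) = 2.598132
x(T) = p + (x₀−p)·cosh(ωT) + (ẋ₀/ω)·sinh(ωT) ⇒ p·(1 − cosh) = x(T) − x₀·cosh − (ẋ₀/ω)·sinh
numerator   = 0.1038 − (-0.1413)·2.783934 − (-0.0139/3.0713)·2.598132 = 0.508928
denominator = 1 − 2.783934 = -1.783934
p = 0.508928 / -1.783934 = -0.2853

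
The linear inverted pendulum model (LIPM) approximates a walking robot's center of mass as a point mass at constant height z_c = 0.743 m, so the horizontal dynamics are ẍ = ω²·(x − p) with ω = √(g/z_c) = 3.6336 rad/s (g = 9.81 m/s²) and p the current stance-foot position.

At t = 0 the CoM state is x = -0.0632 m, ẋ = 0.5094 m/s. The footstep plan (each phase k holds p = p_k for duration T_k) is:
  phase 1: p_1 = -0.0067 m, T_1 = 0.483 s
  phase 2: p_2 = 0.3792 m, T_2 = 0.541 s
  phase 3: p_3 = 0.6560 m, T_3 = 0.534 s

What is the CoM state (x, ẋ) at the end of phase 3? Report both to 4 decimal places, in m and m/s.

x = 2.1075, ẋ = 5.4494

phase 1: p=-0.0067, T=0.483, ωT=1.755029, cosh=2.978258, sinh=2.805356; start (x,ẋ)=(-0.063200, 0.509400) → end (x,ẋ)=(0.218316, 0.941190)
phase 2: p=0.3792, T=0.541, ωT=1.965778, cosh=3.640255, sinh=3.500208; start (x,ẋ)=(0.218316, 0.941190) → end (x,ẋ)=(0.700178, 1.379985)
phase 3: p=0.6560, T=0.534, ωT=1.940342, cosh=3.552394, sinh=3.408740; start (x,ẋ)=(0.700178, 1.379985) → end (x,ẋ)=(2.107523, 5.449437)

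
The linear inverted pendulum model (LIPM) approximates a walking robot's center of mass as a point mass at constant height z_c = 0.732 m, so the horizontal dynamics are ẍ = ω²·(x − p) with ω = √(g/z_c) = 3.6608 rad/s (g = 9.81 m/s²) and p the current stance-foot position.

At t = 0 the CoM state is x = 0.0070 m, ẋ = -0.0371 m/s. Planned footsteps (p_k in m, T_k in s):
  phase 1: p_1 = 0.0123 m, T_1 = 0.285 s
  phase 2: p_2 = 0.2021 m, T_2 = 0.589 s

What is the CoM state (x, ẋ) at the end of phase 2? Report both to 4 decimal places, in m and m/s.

phase 1: p=0.0123, T=0.285, ωT=1.043328, cosh=1.595464, sinh=1.243184; start (x,ẋ)=(0.007000, -0.037100) → end (x,ẋ)=(-0.008755, -0.083312)
phase 2: p=0.2021, T=0.589, ωT=2.156211, cosh=4.377055, sinh=4.261292; start (x,ẋ)=(-0.008755, -0.083312) → end (x,ẋ)=(-0.817802, -3.653943)

x = -0.8178, ẋ = -3.6539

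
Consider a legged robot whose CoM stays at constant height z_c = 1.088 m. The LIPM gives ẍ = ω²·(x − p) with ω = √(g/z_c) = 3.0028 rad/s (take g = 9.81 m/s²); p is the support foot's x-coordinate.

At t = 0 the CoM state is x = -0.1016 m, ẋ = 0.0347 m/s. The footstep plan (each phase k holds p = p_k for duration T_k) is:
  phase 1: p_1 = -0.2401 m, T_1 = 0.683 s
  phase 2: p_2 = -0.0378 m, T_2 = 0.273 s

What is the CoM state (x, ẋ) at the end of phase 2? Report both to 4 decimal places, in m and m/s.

phase 1: p=-0.2401, T=0.683, ωT=2.050912, cosh=3.951805, sinh=3.823187; start (x,ẋ)=(-0.101600, 0.034700) → end (x,ẋ)=(0.351405, 1.727145)
phase 2: p=-0.0378, T=0.273, ωT=0.819764, cosh=1.355250, sinh=0.914715; start (x,ẋ)=(0.351405, 1.727145) → end (x,ẋ)=(1.015794, 3.409745)

x = 1.0158, ẋ = 3.4097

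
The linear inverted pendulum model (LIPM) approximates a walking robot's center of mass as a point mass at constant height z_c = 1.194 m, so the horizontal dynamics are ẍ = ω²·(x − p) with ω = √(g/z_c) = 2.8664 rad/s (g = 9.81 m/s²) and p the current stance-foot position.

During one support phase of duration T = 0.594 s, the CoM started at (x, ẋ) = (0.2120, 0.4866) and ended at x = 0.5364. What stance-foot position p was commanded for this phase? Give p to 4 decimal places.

p = 0.2806

ωT = 2.8664·0.594 = 1.702642; cosh(ωT) = 2.835314, sinh(ωT) = 2.653112
x(T) = p + (x₀−p)·cosh(ωT) + (ẋ₀/ω)·sinh(ωT) ⇒ p·(1 − cosh) = x(T) − x₀·cosh − (ẋ₀/ω)·sinh
numerator   = 0.5364 − (0.2120)·2.835314 − (0.4866/2.8664)·2.653112 = -0.515079
denominator = 1 − 2.835314 = -1.835314
p = -0.515079 / -1.835314 = 0.2806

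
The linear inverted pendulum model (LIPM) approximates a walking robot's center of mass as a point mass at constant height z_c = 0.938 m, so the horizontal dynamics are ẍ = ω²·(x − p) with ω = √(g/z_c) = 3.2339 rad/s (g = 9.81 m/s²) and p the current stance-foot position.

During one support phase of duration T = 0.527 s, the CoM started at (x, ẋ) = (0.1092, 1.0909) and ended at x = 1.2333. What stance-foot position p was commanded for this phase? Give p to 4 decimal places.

p = -0.0145

ωT = 3.2339·0.527 = 1.704265; cosh(ωT) = 2.839626, sinh(ωT) = 2.657720
x(T) = p + (x₀−p)·cosh(ωT) + (ẋ₀/ω)·sinh(ωT) ⇒ p·(1 − cosh) = x(T) − x₀·cosh − (ẋ₀/ω)·sinh
numerator   = 1.2333 − (0.1092)·2.839626 − (1.0909/3.2339)·2.657720 = 0.026677
denominator = 1 − 2.839626 = -1.839626
p = 0.026677 / -1.839626 = -0.0145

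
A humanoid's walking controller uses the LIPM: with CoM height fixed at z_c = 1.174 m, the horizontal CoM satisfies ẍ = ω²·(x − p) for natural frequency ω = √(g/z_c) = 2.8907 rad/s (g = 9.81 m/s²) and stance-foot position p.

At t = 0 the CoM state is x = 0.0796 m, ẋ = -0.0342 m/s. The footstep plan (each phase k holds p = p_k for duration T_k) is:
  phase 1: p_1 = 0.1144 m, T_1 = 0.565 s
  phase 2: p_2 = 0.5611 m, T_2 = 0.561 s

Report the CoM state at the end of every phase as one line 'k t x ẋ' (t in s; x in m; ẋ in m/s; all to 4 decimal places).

1 0.5650 -0.0072 -0.3386
2 1.1260 -1.2183 -4.8859

phase 1: p=0.1144, T=0.565, ωT=1.633245, cosh=2.657880, sinh=2.462586; start (x,ẋ)=(0.079600, -0.034200) → end (x,ẋ)=(-0.007229, -0.338627)
phase 2: p=0.5611, T=0.561, ωT=1.621683, cosh=2.629583, sinh=2.432017; start (x,ẋ)=(-0.007229, -0.338627) → end (x,ẋ)=(-1.218264, -4.885933)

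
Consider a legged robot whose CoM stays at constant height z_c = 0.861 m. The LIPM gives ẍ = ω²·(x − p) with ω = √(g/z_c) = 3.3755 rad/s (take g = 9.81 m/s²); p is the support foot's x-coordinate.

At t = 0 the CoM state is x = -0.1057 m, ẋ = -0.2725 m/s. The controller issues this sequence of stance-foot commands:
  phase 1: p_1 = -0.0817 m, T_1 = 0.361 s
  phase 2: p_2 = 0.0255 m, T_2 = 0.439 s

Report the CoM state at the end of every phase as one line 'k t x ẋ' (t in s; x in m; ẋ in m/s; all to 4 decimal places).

phase 1: p=-0.0817, T=0.361, ωT=1.218556, cosh=1.838978, sinh=1.543321; start (x,ẋ)=(-0.105700, -0.272500) → end (x,ẋ)=(-0.250426, -0.626149)
phase 2: p=0.0255, T=0.439, ωT=1.481845, cosh=2.314137, sinh=2.086919; start (x,ẋ)=(-0.250426, -0.626149) → end (x,ẋ)=(-1.000150, -3.392725)

1 0.3610 -0.2504 -0.6261
2 0.8000 -1.0001 -3.3927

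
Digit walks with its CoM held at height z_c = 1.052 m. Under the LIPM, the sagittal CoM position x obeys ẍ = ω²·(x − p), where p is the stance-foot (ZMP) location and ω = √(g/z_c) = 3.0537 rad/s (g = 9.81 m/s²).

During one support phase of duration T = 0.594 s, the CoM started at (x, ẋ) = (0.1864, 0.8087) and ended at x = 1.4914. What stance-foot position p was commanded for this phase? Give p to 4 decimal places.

ωT = 3.0537·0.594 = 1.813898; cosh(ωT) = 3.148664, sinh(ωT) = 2.985647
x(T) = p + (x₀−p)·cosh(ωT) + (ẋ₀/ω)·sinh(ωT) ⇒ p·(1 − cosh) = x(T) − x₀·cosh − (ẋ₀/ω)·sinh
numerator   = 1.4914 − (0.1864)·3.148664 − (0.8087/3.0537)·2.985647 = 0.113811
denominator = 1 − 3.148664 = -2.148664
p = 0.113811 / -2.148664 = -0.0530

p = -0.0530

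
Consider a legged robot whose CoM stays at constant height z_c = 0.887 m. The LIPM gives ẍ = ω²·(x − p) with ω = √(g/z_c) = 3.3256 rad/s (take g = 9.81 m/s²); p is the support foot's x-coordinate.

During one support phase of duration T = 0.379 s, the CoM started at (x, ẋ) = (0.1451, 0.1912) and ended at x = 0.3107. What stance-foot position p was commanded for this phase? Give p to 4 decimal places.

p = 0.0652

ωT = 3.3256·0.379 = 1.260402; cosh(ωT) = 1.905190, sinh(ωT) = 1.621650
x(T) = p + (x₀−p)·cosh(ωT) + (ẋ₀/ω)·sinh(ωT) ⇒ p·(1 − cosh) = x(T) − x₀·cosh − (ẋ₀/ω)·sinh
numerator   = 0.3107 − (0.1451)·1.905190 − (0.1912/3.3256)·1.621650 = -0.058977
denominator = 1 − 1.905190 = -0.905190
p = -0.058977 / -0.905190 = 0.0652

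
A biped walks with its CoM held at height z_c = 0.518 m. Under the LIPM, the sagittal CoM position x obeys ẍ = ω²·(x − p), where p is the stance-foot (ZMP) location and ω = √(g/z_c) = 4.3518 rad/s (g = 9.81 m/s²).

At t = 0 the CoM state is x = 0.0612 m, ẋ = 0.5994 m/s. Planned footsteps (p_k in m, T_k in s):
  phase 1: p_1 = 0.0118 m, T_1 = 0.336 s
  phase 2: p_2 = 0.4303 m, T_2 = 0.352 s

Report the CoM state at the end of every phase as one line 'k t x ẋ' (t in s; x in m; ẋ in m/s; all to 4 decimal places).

phase 1: p=0.0118, T=0.336, ωT=1.462205, cosh=2.273594, sinh=2.041869; start (x,ẋ)=(0.061200, 0.599400) → end (x,ẋ)=(0.405355, 1.801751)
phase 2: p=0.4303, T=0.352, ωT=1.531834, cosh=2.421396, sinh=2.205257; start (x,ẋ)=(0.405355, 1.801751) → end (x,ẋ)=(1.282928, 4.123357)

1 0.3360 0.4054 1.8018
2 0.6880 1.2829 4.1234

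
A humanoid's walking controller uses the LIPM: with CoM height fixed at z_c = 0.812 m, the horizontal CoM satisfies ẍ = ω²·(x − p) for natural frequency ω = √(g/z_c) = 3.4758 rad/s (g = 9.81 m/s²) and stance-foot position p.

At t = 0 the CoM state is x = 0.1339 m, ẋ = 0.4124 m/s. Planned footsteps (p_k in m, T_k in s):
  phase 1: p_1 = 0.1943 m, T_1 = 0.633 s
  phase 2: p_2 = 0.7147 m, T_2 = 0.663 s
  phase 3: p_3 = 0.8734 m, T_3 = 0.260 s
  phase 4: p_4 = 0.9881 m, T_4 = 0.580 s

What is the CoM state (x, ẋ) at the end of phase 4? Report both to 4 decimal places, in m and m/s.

x = -0.4259, ẋ = -4.8218

phase 1: p=0.1943, T=0.633, ωT=2.200181, cosh=4.568717, sinh=4.457934; start (x,ẋ)=(0.133900, 0.412400) → end (x,ẋ)=(0.447279, 0.948248)
phase 2: p=0.7147, T=0.663, ωT=2.304455, cosh=5.059267, sinh=4.959454; start (x,ẋ)=(0.447279, 0.948248) → end (x,ẋ)=(0.714754, 0.187610)
phase 3: p=0.8734, T=0.260, ωT=0.903708, cosh=1.436903, sinh=1.031838; start (x,ẋ)=(0.714754, 0.187610) → end (x,ẋ)=(0.701135, -0.299402)
phase 4: p=0.9881, T=0.580, ωT=2.015964, cosh=3.820577, sinh=3.687385; start (x,ẋ)=(0.701135, -0.299402) → end (x,ẋ)=(-0.425898, -4.821803)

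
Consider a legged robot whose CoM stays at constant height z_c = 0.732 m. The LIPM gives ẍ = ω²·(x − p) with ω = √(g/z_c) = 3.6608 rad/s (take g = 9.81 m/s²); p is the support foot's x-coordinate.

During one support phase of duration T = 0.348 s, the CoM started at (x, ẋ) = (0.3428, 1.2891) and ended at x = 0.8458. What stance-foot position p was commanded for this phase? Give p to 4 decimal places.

ωT = 3.6608·0.348 = 1.273958; cosh(ωT) = 1.927349, sinh(ωT) = 1.647627
x(T) = p + (x₀−p)·cosh(ωT) + (ẋ₀/ω)·sinh(ωT) ⇒ p·(1 − cosh) = x(T) − x₀·cosh − (ẋ₀/ω)·sinh
numerator   = 0.8458 − (0.3428)·1.927349 − (1.2891/3.6608)·1.647627 = -0.395084
denominator = 1 − 1.927349 = -0.927349
p = -0.395084 / -0.927349 = 0.4260

p = 0.4260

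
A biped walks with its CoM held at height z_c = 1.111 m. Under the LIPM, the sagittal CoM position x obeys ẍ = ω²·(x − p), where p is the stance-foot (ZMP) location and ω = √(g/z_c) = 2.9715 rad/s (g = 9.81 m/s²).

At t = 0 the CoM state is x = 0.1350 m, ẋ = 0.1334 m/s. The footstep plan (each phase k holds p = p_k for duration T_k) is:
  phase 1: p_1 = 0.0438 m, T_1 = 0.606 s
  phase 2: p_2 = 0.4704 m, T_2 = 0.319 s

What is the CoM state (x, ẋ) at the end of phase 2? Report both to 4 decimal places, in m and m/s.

phase 1: p=0.0438, T=0.606, ωT=1.800729, cosh=3.109619, sinh=2.944440; start (x,ẋ)=(0.135000, 0.133400) → end (x,ẋ)=(0.459582, 1.212769)
phase 2: p=0.4704, T=0.319, ωT=0.947908, cosh=1.483929, sinh=1.096378; start (x,ẋ)=(0.459582, 1.212769) → end (x,ẋ)=(0.901816, 1.764421)

x = 0.9018, ẋ = 1.7644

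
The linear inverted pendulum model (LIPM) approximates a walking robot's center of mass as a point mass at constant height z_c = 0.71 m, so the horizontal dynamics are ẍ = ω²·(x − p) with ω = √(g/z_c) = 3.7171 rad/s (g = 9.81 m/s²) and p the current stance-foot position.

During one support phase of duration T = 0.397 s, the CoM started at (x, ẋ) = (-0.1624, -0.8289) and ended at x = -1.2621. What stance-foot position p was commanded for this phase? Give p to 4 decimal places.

ωT = 3.7171·0.397 = 1.475689; cosh(ωT) = 2.301334, sinh(ωT) = 2.072713
x(T) = p + (x₀−p)·cosh(ωT) + (ẋ₀/ω)·sinh(ωT) ⇒ p·(1 − cosh) = x(T) − x₀·cosh − (ẋ₀/ω)·sinh
numerator   = -1.2621 − (-0.1624)·2.301334 − (-0.8289/3.7171)·2.072713 = -0.426156
denominator = 1 − 2.301334 = -1.301334
p = -0.426156 / -1.301334 = 0.3275

p = 0.3275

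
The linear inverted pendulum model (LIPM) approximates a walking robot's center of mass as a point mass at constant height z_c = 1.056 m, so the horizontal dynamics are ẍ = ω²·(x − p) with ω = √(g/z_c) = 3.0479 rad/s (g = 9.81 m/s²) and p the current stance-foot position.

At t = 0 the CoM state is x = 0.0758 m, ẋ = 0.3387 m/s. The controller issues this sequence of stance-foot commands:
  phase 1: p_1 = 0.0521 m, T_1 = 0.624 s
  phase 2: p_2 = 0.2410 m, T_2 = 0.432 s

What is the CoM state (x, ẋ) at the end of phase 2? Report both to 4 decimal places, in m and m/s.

phase 1: p=0.0521, T=0.624, ωT=1.901890, cosh=3.423913, sinh=3.274627; start (x,ẋ)=(0.075800, 0.338700) → end (x,ẋ)=(0.497142, 1.396223)
phase 2: p=0.2410, T=0.432, ωT=1.316693, cosh=1.999541, sinh=1.731521; start (x,ẋ)=(0.497142, 1.396223) → end (x,ẋ)=(1.546364, 4.143594)

x = 1.5464, ẋ = 4.1436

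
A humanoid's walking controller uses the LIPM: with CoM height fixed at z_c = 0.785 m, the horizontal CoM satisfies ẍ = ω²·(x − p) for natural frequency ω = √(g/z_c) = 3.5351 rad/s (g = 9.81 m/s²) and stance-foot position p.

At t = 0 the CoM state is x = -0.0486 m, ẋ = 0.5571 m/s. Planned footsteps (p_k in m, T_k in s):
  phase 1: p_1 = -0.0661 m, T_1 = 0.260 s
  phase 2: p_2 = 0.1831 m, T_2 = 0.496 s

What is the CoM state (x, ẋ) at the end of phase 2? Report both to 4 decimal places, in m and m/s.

phase 1: p=-0.0661, T=0.260, ωT=0.919126, cosh=1.452983, sinh=1.054115; start (x,ẋ)=(-0.048600, 0.557100) → end (x,ẋ)=(0.125446, 0.874669)
phase 2: p=0.1831, T=0.496, ωT=1.753410, cosh=2.973720, sinh=2.800537; start (x,ẋ)=(0.125446, 0.874669) → end (x,ẋ)=(0.704574, 2.030238)

x = 0.7046, ẋ = 2.0302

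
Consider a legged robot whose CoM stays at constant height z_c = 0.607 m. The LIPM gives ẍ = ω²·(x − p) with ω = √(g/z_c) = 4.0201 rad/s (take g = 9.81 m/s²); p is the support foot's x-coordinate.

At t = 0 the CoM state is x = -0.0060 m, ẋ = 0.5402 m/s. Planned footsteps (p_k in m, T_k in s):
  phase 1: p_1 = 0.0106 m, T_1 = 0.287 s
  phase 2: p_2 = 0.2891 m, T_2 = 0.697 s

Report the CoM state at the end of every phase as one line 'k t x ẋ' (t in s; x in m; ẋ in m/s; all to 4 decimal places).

phase 1: p=0.0106, T=0.287, ωT=1.153769, cosh=1.742782, sinh=1.427336; start (x,ẋ)=(-0.006000, 0.540200) → end (x,ẋ)=(0.173468, 0.846199)
phase 2: p=0.2891, T=0.697, ωT=2.802010, cosh=8.269208, sinh=8.208520; start (x,ẋ)=(0.173468, 0.846199) → end (x,ẋ)=(1.060742, 3.181642)

1 0.2870 0.1735 0.8462
2 0.9840 1.0607 3.1816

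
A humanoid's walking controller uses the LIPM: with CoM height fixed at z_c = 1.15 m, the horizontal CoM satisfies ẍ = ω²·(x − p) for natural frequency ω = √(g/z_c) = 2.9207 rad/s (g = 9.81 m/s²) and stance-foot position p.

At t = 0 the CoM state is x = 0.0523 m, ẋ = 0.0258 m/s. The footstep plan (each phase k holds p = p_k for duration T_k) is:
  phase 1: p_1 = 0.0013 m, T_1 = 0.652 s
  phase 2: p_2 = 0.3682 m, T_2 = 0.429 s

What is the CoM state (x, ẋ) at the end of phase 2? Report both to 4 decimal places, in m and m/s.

x = 0.3777, ẋ = 0.3287

phase 1: p=0.0013, T=0.652, ωT=1.904296, cosh=3.431804, sinh=3.282877; start (x,ẋ)=(0.052300, 0.025800) → end (x,ẋ)=(0.205321, 0.577544)
phase 2: p=0.3682, T=0.429, ωT=1.252980, cosh=1.893206, sinh=1.607554; start (x,ẋ)=(0.205321, 0.577544) → end (x,ẋ)=(0.377717, 0.328664)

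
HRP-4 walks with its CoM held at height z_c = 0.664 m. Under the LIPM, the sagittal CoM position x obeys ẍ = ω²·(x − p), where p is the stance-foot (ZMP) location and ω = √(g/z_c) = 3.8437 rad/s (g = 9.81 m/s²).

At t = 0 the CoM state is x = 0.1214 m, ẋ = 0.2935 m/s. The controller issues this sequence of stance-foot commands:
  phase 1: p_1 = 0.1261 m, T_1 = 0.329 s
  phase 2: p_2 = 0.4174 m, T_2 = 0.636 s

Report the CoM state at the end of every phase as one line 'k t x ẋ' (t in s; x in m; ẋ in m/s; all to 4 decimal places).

phase 1: p=0.1261, T=0.329, ωT=1.264577, cosh=1.911977, sinh=1.629618; start (x,ẋ)=(0.121400, 0.293500) → end (x,ẋ)=(0.241549, 0.531726)
phase 2: p=0.4174, T=0.636, ωT=2.444593, cosh=5.806311, sinh=5.719549; start (x,ẋ)=(0.241549, 0.531726) → end (x,ẋ)=(0.187581, -0.778579)

1 0.3290 0.2415 0.5317
2 0.9650 0.1876 -0.7786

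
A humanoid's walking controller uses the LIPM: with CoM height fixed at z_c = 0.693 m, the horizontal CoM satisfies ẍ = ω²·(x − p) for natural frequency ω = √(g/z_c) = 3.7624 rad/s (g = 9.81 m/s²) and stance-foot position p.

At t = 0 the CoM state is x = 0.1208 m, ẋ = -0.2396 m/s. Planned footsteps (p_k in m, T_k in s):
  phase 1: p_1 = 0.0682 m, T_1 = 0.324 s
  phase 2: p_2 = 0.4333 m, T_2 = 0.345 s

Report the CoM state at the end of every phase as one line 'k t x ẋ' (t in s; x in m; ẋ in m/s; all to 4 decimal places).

1 0.3240 0.0666 -0.1352
2 0.6690 -0.3490 -2.6037

phase 1: p=0.0682, T=0.324, ωT=1.219018, cosh=1.839691, sinh=1.544171; start (x,ẋ)=(0.120800, -0.239600) → end (x,ẋ)=(0.066631, -0.135195)
phase 2: p=0.4333, T=0.345, ωT=1.298028, cosh=1.967569, sinh=1.694499; start (x,ẋ)=(0.066631, -0.135195) → end (x,ẋ)=(-0.349036, -2.603663)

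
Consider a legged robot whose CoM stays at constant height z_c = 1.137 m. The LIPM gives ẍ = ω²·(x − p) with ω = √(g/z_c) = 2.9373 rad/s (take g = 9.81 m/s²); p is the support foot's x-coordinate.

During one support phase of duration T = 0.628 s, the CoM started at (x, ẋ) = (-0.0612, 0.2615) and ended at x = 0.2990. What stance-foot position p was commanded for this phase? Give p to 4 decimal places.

ωT = 2.9373·0.628 = 1.844624; cosh(ωT) = 3.241904, sinh(ωT) = 3.083819
x(T) = p + (x₀−p)·cosh(ωT) + (ẋ₀/ω)·sinh(ωT) ⇒ p·(1 − cosh) = x(T) − x₀·cosh − (ẋ₀/ω)·sinh
numerator   = 0.2990 − (-0.0612)·3.241904 − (0.2615/2.9373)·3.083819 = 0.222860
denominator = 1 − 3.241904 = -2.241904
p = 0.222860 / -2.241904 = -0.0994

p = -0.0994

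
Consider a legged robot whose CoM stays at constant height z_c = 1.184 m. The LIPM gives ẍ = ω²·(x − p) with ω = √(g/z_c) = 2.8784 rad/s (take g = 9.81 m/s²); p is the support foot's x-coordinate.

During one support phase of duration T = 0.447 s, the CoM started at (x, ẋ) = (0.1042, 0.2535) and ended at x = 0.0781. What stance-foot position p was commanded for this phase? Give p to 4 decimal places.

p = 0.2870

ωT = 2.8784·0.447 = 1.286645; cosh(ωT) = 1.948407, sinh(ωT) = 1.672211
x(T) = p + (x₀−p)·cosh(ωT) + (ẋ₀/ω)·sinh(ωT) ⇒ p·(1 − cosh) = x(T) − x₀·cosh − (ẋ₀/ω)·sinh
numerator   = 0.0781 − (0.1042)·1.948407 − (0.2535/2.8784)·1.672211 = -0.272195
denominator = 1 − 1.948407 = -0.948407
p = -0.272195 / -0.948407 = 0.2870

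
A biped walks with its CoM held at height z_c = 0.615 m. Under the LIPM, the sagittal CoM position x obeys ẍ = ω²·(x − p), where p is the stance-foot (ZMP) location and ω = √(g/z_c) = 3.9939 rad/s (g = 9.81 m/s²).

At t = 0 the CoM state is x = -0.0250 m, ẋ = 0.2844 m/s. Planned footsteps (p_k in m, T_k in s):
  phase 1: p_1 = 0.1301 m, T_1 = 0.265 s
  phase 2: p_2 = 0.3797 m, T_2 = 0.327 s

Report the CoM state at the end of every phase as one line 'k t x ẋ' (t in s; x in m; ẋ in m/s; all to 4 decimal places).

phase 1: p=0.1301, T=0.265, ωT=1.058384, cosh=1.614363, sinh=1.267346; start (x,ẋ)=(-0.025000, 0.284400) → end (x,ẋ)=(-0.030042, -0.325938)
phase 2: p=0.3797, T=0.327, ωT=1.306005, cosh=1.981149, sinh=1.710249; start (x,ẋ)=(-0.030042, -0.325938) → end (x,ẋ)=(-0.571631, -3.444498)

1 0.2650 -0.0300 -0.3259
2 0.5920 -0.5716 -3.4445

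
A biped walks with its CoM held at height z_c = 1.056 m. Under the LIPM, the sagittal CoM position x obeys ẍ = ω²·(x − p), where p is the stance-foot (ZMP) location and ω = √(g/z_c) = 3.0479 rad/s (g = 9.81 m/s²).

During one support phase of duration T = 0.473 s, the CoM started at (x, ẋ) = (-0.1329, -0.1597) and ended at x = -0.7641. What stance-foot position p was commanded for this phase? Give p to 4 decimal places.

ωT = 3.0479·0.473 = 1.441657; cosh(ωT) = 2.232115, sinh(ωT) = 1.995579
x(T) = p + (x₀−p)·cosh(ωT) + (ẋ₀/ω)·sinh(ωT) ⇒ p·(1 − cosh) = x(T) − x₀·cosh − (ẋ₀/ω)·sinh
numerator   = -0.7641 − (-0.1329)·2.232115 − (-0.1597/3.0479)·1.995579 = -0.362890
denominator = 1 − 2.232115 = -1.232115
p = -0.362890 / -1.232115 = 0.2945

p = 0.2945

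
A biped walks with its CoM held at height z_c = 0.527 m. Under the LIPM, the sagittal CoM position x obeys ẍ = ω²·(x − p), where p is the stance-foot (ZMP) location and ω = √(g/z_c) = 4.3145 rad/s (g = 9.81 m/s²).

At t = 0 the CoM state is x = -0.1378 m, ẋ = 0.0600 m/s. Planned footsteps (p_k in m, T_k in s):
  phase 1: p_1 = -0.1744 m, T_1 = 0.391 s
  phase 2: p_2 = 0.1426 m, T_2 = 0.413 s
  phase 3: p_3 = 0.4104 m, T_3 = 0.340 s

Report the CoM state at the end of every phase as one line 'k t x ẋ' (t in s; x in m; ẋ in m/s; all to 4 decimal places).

phase 1: p=-0.1744, T=0.391, ωT=1.686970, cosh=2.794081, sinh=2.609001; start (x,ẋ)=(-0.137800, 0.060000) → end (x,ẋ)=(-0.035854, 0.579634)
phase 2: p=0.1426, T=0.413, ωT=1.781888, cosh=3.054693, sinh=2.886373; start (x,ẋ)=(-0.035854, 0.579634) → end (x,ẋ)=(-0.014752, -0.451733)
phase 3: p=0.4104, T=0.340, ωT=1.466930, cosh=2.283268, sinh=2.052636; start (x,ẋ)=(-0.014752, -0.451733) → end (x,ẋ)=(-0.775249, -4.796613)

1 0.3910 -0.0359 0.5796
2 0.8040 -0.0148 -0.4517
3 1.1440 -0.7752 -4.7966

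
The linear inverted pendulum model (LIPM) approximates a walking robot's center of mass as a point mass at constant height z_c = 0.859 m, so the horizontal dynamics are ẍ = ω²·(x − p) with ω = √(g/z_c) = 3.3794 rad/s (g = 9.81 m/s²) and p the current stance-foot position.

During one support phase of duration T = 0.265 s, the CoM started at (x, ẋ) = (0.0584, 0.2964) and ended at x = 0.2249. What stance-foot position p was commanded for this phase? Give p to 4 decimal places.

ωT = 3.3794·0.265 = 0.895541; cosh(ωT) = 1.428523, sinh(ωT) = 1.020137
x(T) = p + (x₀−p)·cosh(ωT) + (ẋ₀/ω)·sinh(ωT) ⇒ p·(1 − cosh) = x(T) − x₀·cosh − (ẋ₀/ω)·sinh
numerator   = 0.2249 − (0.0584)·1.428523 − (0.2964/3.3794)·1.020137 = 0.052000
denominator = 1 − 1.428523 = -0.428523
p = 0.052000 / -0.428523 = -0.1213

p = -0.1213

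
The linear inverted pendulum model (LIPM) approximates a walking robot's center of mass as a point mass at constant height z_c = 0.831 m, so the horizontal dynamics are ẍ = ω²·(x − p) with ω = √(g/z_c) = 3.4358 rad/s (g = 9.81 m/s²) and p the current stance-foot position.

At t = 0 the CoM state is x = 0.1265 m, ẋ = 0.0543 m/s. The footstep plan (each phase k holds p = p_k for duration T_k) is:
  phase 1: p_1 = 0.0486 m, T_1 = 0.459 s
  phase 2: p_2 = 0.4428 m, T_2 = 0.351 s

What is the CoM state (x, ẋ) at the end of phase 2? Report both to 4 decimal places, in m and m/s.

phase 1: p=0.0486, T=0.459, ωT=1.577032, cosh=2.523578, sinh=2.316991; start (x,ẋ)=(0.126500, 0.054300) → end (x,ẋ)=(0.281805, 0.757170)
phase 2: p=0.4428, T=0.351, ωT=1.205966, cosh=1.819693, sinh=1.520290; start (x,ẋ)=(0.281805, 0.757170) → end (x,ẋ)=(0.484875, 0.536873)

x = 0.4849, ẋ = 0.5369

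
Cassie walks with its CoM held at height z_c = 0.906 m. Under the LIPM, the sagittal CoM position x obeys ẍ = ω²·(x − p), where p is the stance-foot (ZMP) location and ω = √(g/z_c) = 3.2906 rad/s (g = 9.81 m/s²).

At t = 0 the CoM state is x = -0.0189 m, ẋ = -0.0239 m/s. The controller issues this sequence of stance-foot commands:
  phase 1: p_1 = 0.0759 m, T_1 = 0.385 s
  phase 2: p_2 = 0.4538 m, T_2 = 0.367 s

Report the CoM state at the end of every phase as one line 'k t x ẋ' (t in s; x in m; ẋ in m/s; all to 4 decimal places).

1 0.3850 -0.1176 -0.5555
2 0.7520 -0.8446 -3.8765

phase 1: p=0.0759, T=0.385, ωT=1.266881, cosh=1.915736, sinh=1.634027; start (x,ẋ)=(-0.018900, -0.023900) → end (x,ẋ)=(-0.117580, -0.555519)
phase 2: p=0.4538, T=0.367, ωT=1.207650, cosh=1.822256, sinh=1.523358; start (x,ẋ)=(-0.117580, -0.555519) → end (x,ẋ)=(-0.844574, -3.876489)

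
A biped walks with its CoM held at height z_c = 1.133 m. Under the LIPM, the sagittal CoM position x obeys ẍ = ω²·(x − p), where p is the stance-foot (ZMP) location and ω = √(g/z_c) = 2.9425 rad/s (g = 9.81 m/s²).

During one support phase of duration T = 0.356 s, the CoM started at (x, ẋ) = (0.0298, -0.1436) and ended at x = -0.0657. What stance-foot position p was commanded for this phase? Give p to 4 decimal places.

p = 0.0872

ωT = 2.9425·0.356 = 1.047530; cosh(ωT) = 1.600702, sinh(ωT) = 1.249899
x(T) = p + (x₀−p)·cosh(ωT) + (ẋ₀/ω)·sinh(ωT) ⇒ p·(1 − cosh) = x(T) − x₀·cosh − (ẋ₀/ω)·sinh
numerator   = -0.0657 − (0.0298)·1.600702 − (-0.1436/2.9425)·1.249899 = -0.052403
denominator = 1 − 1.600702 = -0.600702
p = -0.052403 / -0.600702 = 0.0872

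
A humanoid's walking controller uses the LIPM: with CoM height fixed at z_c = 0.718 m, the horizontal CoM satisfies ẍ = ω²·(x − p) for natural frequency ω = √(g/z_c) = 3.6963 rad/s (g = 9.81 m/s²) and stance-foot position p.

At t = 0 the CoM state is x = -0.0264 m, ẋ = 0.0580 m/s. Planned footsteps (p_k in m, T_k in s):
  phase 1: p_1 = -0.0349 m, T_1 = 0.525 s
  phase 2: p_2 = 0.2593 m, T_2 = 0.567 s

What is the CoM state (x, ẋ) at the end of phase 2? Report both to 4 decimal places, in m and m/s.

phase 1: p=-0.0349, T=0.525, ωT=1.940557, cosh=3.553128, sinh=3.409504; start (x,ẋ)=(-0.026400, 0.058000) → end (x,ẋ)=(0.048801, 0.313203)
phase 2: p=0.2593, T=0.567, ωT=2.095802, cosh=4.127466, sinh=4.004495; start (x,ẋ)=(0.048801, 0.313203) → end (x,ẋ)=(-0.270208, -1.823027)

x = -0.2702, ẋ = -1.8230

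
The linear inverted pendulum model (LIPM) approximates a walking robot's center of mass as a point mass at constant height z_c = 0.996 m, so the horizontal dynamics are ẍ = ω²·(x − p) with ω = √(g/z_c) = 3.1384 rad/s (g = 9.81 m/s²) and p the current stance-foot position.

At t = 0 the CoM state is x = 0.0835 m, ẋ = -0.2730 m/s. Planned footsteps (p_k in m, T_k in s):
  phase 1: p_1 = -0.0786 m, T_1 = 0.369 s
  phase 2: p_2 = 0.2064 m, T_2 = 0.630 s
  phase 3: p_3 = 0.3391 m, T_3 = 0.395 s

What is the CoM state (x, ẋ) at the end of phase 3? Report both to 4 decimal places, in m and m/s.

x = -0.4855, ẋ = -2.4414

phase 1: p=-0.0786, T=0.369, ωT=1.158070, cosh=1.748937, sinh=1.434845; start (x,ẋ)=(0.083500, -0.273000) → end (x,ẋ)=(0.080090, 0.252496)
phase 2: p=0.2064, T=0.630, ωT=1.977192, cosh=3.680446, sinh=3.541988; start (x,ẋ)=(0.080090, 0.252496) → end (x,ẋ)=(0.026488, -0.474790)
phase 3: p=0.3391, T=0.395, ωT=1.239668, cosh=1.871973, sinh=1.582493; start (x,ẋ)=(0.026488, -0.474790) → end (x,ẋ)=(-0.485508, -2.441383)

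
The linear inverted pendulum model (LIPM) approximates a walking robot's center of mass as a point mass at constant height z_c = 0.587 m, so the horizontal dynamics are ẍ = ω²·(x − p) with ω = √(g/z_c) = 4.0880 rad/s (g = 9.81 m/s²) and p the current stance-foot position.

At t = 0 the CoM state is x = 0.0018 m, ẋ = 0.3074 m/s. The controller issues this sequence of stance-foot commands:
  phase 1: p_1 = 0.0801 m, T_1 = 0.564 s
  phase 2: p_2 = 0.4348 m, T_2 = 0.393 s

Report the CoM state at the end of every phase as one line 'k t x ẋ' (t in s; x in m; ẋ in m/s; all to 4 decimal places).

phase 1: p=0.0801, T=0.564, ωT=2.305632, cosh=5.065106, sinh=4.965410; start (x,ẋ)=(0.001800, 0.307400) → end (x,ẋ)=(0.056880, -0.032367)
phase 2: p=0.4348, T=0.393, ωT=1.606584, cosh=2.593161, sinh=2.392590; start (x,ẋ)=(0.056880, -0.032367) → end (x,ẋ)=(-0.564152, -3.780335)

1 0.5640 0.0569 -0.0324
2 0.9570 -0.5642 -3.7803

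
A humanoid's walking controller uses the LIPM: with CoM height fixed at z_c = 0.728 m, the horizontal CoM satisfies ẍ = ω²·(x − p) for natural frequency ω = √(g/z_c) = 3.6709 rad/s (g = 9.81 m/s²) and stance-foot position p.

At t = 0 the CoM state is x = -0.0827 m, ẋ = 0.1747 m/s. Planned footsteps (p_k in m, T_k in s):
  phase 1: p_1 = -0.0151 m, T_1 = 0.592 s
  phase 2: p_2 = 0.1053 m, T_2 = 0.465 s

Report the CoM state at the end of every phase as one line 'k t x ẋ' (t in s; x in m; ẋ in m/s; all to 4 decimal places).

phase 1: p=-0.0151, T=0.592, ωT=2.173173, cosh=4.449966, sinh=4.336150; start (x,ẋ)=(-0.082700, 0.174700) → end (x,ẋ)=(-0.109558, -0.298619)
phase 2: p=0.1053, T=0.465, ωT=1.706969, cosh=2.846820, sinh=2.665405; start (x,ẋ)=(-0.109558, -0.298619) → end (x,ẋ)=(-0.723187, -2.952380)

1 0.5920 -0.1096 -0.2986
2 1.0570 -0.7232 -2.9524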